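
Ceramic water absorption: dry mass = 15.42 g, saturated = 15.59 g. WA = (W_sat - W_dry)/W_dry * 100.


WA = (15.59 - 15.42) / 15.42 * 100 = 1.1%

1.1


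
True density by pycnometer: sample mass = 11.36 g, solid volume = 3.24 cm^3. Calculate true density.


TD = 11.36 / 3.24 = 3.506 g/cm^3

3.506


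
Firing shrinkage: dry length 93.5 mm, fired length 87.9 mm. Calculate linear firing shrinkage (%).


FS = (93.5 - 87.9) / 93.5 * 100 = 5.99%

5.99


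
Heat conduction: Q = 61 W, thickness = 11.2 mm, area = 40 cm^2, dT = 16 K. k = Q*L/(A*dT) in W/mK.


k = 61*11.2/1000/(40/10000*16) = 10.68 W/mK

10.68


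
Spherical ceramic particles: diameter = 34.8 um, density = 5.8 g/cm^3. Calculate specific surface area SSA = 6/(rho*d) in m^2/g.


SSA = 6 / (5.8 * 34.8) = 0.03 m^2/g

0.03


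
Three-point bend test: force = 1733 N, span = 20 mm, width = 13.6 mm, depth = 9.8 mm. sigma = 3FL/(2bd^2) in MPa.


sigma = 3*1733*20/(2*13.6*9.8^2) = 39.8 MPa

39.8


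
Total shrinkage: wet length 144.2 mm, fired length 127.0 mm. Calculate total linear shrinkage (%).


TS = (144.2 - 127.0) / 144.2 * 100 = 11.93%

11.93


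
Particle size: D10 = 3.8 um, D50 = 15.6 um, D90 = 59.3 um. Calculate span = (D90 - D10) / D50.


Span = (59.3 - 3.8) / 15.6 = 55.5 / 15.6 = 3.558

3.558


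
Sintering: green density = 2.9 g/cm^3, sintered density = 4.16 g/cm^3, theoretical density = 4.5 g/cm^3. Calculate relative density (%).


Relative = 4.16 / 4.5 * 100 = 92.4%

92.4


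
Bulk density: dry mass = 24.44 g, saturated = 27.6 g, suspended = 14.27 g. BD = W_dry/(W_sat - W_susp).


BD = 24.44 / (27.6 - 14.27) = 24.44 / 13.33 = 1.833 g/cm^3

1.833


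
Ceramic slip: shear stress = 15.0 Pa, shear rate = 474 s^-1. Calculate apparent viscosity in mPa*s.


eta = tau/gamma * 1000 = 15.0/474 * 1000 = 31.6 mPa*s

31.6


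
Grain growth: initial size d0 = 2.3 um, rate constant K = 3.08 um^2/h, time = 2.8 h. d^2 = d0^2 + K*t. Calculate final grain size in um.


d^2 = 2.3^2 + 3.08*2.8 = 13.914
d = sqrt(13.914) = 3.73 um

3.73


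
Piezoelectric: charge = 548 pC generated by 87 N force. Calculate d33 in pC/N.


d33 = 548 / 87 = 6.3 pC/N

6.3


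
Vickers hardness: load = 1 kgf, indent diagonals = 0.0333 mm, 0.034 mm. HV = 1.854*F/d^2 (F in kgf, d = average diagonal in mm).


d_avg = (0.0333+0.034)/2 = 0.03365 mm
HV = 1.854*1/0.03365^2 = 1637

1637


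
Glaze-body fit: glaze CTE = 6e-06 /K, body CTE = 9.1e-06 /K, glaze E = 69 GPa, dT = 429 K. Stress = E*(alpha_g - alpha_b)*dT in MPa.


Stress = 69*1000*(6e-06 - 9.1e-06)*429 = -91.8 MPa

-91.8


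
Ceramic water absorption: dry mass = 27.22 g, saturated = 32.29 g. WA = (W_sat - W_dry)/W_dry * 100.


WA = (32.29 - 27.22) / 27.22 * 100 = 18.63%

18.63


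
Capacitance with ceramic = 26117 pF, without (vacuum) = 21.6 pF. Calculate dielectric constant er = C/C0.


er = 26117 / 21.6 = 1209.12

1209.12


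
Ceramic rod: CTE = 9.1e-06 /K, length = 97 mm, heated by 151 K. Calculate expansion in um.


dL = 9.1e-06 * 97 * 151 * 1000 = 133.288 um

133.288


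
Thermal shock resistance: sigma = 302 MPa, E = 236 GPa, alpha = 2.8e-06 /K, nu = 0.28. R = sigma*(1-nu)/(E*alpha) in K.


R = 302*(1-0.28)/(236*1000*2.8e-06) = 329 K

329


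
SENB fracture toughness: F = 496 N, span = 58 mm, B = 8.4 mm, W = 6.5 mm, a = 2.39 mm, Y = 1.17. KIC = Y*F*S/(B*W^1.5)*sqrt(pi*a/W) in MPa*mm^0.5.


KIC = 1.17*496*58/(8.4*6.5^1.5)*sqrt(pi*2.39/6.5) = 259.87

259.87


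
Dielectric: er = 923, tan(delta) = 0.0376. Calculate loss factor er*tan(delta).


Loss = 923 * 0.0376 = 34.705

34.705


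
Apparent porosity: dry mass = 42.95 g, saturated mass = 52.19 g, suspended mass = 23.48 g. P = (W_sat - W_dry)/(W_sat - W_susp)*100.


P = (52.19 - 42.95) / (52.19 - 23.48) * 100 = 9.24 / 28.71 * 100 = 32.2%

32.2


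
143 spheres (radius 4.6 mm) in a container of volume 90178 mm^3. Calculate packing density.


V_sphere = 4/3*pi*4.6^3 = 407.7201 mm^3
Total V = 143*407.7201 = 58303.9743 mm^3
PD = 58303.9743 / 90178 = 0.647

0.647


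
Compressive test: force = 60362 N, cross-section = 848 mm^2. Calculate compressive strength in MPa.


CS = 60362 / 848 = 71.2 MPa

71.2


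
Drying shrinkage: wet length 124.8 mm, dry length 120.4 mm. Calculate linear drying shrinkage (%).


DS = (124.8 - 120.4) / 124.8 * 100 = 3.53%

3.53


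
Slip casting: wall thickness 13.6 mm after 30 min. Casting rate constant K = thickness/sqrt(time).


K = 13.6 / sqrt(30) = 13.6 / 5.4772 = 2.483 mm/min^0.5

2.483


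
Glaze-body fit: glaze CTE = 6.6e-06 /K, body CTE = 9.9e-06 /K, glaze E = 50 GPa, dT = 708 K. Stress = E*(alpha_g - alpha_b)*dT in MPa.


Stress = 50*1000*(6.6e-06 - 9.9e-06)*708 = -116.8 MPa

-116.8


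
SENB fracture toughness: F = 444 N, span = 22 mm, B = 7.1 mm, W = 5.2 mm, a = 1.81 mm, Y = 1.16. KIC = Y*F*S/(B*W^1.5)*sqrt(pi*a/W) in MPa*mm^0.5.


KIC = 1.16*444*22/(7.1*5.2^1.5)*sqrt(pi*1.81/5.2) = 140.74

140.74


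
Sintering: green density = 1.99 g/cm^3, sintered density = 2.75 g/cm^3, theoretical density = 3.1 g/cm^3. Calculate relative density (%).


Relative = 2.75 / 3.1 * 100 = 88.7%

88.7


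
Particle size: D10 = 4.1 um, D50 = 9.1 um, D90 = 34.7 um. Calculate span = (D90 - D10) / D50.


Span = (34.7 - 4.1) / 9.1 = 30.6 / 9.1 = 3.363

3.363


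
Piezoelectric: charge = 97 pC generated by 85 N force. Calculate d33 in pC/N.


d33 = 97 / 85 = 1.1 pC/N

1.1


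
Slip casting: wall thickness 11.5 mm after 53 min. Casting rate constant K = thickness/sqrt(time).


K = 11.5 / sqrt(53) = 11.5 / 7.2801 = 1.58 mm/min^0.5

1.58


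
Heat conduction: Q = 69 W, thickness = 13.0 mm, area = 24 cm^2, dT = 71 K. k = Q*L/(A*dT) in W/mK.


k = 69*13.0/1000/(24/10000*71) = 5.26 W/mK

5.26


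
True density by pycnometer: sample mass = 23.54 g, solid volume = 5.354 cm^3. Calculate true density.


TD = 23.54 / 5.354 = 4.397 g/cm^3

4.397


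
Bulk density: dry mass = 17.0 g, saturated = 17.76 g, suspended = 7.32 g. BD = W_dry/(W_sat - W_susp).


BD = 17.0 / (17.76 - 7.32) = 17.0 / 10.44 = 1.628 g/cm^3

1.628


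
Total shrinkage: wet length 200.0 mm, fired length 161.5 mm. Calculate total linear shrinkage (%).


TS = (200.0 - 161.5) / 200.0 * 100 = 19.25%

19.25


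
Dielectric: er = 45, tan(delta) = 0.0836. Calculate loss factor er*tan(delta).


Loss = 45 * 0.0836 = 3.762

3.762


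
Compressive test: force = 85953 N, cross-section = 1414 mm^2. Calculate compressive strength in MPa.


CS = 85953 / 1414 = 60.8 MPa

60.8


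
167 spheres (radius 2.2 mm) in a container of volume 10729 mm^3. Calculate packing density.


V_sphere = 4/3*pi*2.2^3 = 44.6022 mm^3
Total V = 167*44.6022 = 7448.5674 mm^3
PD = 7448.5674 / 10729 = 0.694

0.694


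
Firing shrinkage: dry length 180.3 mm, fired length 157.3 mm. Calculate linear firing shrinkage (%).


FS = (180.3 - 157.3) / 180.3 * 100 = 12.76%

12.76


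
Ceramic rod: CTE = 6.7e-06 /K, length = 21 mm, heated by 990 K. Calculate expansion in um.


dL = 6.7e-06 * 21 * 990 * 1000 = 139.293 um

139.293


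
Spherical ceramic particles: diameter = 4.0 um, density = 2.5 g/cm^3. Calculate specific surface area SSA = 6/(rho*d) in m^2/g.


SSA = 6 / (2.5 * 4.0) = 0.6 m^2/g

0.6


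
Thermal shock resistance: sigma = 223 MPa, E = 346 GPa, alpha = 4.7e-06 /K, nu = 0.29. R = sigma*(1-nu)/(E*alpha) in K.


R = 223*(1-0.29)/(346*1000*4.7e-06) = 97 K

97


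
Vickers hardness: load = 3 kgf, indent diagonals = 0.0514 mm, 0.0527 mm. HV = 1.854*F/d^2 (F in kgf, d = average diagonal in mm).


d_avg = (0.0514+0.0527)/2 = 0.05205 mm
HV = 1.854*3/0.05205^2 = 2053

2053


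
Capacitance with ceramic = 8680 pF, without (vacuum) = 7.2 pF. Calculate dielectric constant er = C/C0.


er = 8680 / 7.2 = 1205.56

1205.56


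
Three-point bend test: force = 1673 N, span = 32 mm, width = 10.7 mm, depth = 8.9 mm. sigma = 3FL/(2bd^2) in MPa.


sigma = 3*1673*32/(2*10.7*8.9^2) = 94.7 MPa

94.7


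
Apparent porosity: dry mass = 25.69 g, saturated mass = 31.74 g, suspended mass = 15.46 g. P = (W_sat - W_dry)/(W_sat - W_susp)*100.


P = (31.74 - 25.69) / (31.74 - 15.46) * 100 = 6.05 / 16.28 * 100 = 37.2%

37.2


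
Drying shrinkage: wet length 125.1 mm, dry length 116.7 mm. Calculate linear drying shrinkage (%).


DS = (125.1 - 116.7) / 125.1 * 100 = 6.71%

6.71


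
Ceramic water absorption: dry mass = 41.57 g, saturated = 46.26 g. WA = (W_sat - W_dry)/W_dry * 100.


WA = (46.26 - 41.57) / 41.57 * 100 = 11.28%

11.28


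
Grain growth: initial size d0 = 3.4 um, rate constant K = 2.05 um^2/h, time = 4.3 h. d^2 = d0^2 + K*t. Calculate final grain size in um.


d^2 = 3.4^2 + 2.05*4.3 = 20.375
d = sqrt(20.375) = 4.51 um

4.51


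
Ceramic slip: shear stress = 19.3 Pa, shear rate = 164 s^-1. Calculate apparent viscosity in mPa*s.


eta = tau/gamma * 1000 = 19.3/164 * 1000 = 117.7 mPa*s

117.7


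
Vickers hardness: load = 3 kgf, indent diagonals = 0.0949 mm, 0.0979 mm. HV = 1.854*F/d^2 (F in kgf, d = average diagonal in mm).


d_avg = (0.0949+0.0979)/2 = 0.0964 mm
HV = 1.854*3/0.0964^2 = 599

599


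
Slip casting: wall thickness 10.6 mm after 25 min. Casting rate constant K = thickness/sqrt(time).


K = 10.6 / sqrt(25) = 10.6 / 5.0 = 2.12 mm/min^0.5

2.12


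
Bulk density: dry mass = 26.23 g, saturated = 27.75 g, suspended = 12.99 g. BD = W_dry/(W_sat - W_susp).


BD = 26.23 / (27.75 - 12.99) = 26.23 / 14.76 = 1.777 g/cm^3

1.777


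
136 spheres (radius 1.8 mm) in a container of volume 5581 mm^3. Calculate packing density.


V_sphere = 4/3*pi*1.8^3 = 24.429 mm^3
Total V = 136*24.429 = 3322.344 mm^3
PD = 3322.344 / 5581 = 0.595

0.595


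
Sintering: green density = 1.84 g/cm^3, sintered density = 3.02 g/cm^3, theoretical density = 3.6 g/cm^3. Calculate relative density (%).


Relative = 3.02 / 3.6 * 100 = 83.9%

83.9


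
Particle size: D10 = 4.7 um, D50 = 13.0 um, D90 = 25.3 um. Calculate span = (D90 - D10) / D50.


Span = (25.3 - 4.7) / 13.0 = 20.6 / 13.0 = 1.585

1.585


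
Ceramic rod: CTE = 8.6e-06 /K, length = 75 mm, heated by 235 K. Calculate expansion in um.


dL = 8.6e-06 * 75 * 235 * 1000 = 151.575 um

151.575


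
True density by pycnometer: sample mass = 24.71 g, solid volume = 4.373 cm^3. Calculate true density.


TD = 24.71 / 4.373 = 5.651 g/cm^3

5.651


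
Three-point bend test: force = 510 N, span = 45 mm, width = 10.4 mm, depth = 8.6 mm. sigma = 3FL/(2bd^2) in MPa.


sigma = 3*510*45/(2*10.4*8.6^2) = 44.8 MPa

44.8


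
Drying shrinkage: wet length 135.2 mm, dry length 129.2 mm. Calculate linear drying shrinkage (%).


DS = (135.2 - 129.2) / 135.2 * 100 = 4.44%

4.44


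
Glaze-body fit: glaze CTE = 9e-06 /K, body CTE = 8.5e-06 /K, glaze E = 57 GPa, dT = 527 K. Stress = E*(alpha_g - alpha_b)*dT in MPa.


Stress = 57*1000*(9e-06 - 8.5e-06)*527 = 15.0 MPa

15.0


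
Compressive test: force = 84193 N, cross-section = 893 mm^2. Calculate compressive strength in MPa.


CS = 84193 / 893 = 94.3 MPa

94.3


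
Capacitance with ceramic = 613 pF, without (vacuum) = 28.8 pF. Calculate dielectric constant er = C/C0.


er = 613 / 28.8 = 21.28

21.28


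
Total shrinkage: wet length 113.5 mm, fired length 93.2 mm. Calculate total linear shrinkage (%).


TS = (113.5 - 93.2) / 113.5 * 100 = 17.89%

17.89


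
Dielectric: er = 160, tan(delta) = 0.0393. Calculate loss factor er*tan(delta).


Loss = 160 * 0.0393 = 6.288

6.288


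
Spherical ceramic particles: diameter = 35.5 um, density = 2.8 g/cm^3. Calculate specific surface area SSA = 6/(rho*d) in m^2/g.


SSA = 6 / (2.8 * 35.5) = 0.06 m^2/g

0.06


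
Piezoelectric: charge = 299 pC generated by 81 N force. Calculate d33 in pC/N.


d33 = 299 / 81 = 3.7 pC/N

3.7


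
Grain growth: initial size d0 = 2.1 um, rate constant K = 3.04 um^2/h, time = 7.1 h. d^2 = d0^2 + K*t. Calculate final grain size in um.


d^2 = 2.1^2 + 3.04*7.1 = 25.994
d = sqrt(25.994) = 5.1 um

5.1


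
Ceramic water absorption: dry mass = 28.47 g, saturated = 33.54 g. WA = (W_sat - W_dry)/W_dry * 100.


WA = (33.54 - 28.47) / 28.47 * 100 = 17.81%

17.81


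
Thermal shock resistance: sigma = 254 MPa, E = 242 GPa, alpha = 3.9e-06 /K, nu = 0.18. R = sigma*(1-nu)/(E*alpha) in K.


R = 254*(1-0.18)/(242*1000*3.9e-06) = 221 K

221


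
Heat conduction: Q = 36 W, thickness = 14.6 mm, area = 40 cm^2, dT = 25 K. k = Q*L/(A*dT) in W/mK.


k = 36*14.6/1000/(40/10000*25) = 5.26 W/mK

5.26


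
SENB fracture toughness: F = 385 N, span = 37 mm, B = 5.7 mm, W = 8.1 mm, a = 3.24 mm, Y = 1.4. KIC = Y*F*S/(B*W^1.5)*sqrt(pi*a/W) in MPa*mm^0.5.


KIC = 1.4*385*37/(5.7*8.1^1.5)*sqrt(pi*3.24/8.1) = 170.13

170.13


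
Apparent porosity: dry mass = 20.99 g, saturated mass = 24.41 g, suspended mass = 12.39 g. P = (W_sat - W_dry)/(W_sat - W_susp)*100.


P = (24.41 - 20.99) / (24.41 - 12.39) * 100 = 3.42 / 12.02 * 100 = 28.5%

28.5


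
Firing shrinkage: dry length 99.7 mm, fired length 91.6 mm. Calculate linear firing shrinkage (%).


FS = (99.7 - 91.6) / 99.7 * 100 = 8.12%

8.12


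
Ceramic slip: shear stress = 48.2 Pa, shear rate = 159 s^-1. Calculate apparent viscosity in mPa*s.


eta = tau/gamma * 1000 = 48.2/159 * 1000 = 303.1 mPa*s

303.1


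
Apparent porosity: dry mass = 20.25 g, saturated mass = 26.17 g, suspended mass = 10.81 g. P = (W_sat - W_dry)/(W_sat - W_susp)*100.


P = (26.17 - 20.25) / (26.17 - 10.81) * 100 = 5.92 / 15.36 * 100 = 38.5%

38.5


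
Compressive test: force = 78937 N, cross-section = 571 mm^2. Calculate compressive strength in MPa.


CS = 78937 / 571 = 138.2 MPa

138.2


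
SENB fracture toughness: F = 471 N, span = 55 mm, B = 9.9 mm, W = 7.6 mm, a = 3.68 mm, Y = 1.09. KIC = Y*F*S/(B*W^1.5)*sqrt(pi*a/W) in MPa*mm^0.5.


KIC = 1.09*471*55/(9.9*7.6^1.5)*sqrt(pi*3.68/7.6) = 167.9

167.9


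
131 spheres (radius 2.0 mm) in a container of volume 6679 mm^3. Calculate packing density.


V_sphere = 4/3*pi*2.0^3 = 33.5103 mm^3
Total V = 131*33.5103 = 4389.8493 mm^3
PD = 4389.8493 / 6679 = 0.657

0.657


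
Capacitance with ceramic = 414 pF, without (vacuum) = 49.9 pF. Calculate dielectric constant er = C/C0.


er = 414 / 49.9 = 8.3

8.3


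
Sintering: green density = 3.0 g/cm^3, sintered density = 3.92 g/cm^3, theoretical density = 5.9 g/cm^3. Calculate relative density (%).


Relative = 3.92 / 5.9 * 100 = 66.4%

66.4


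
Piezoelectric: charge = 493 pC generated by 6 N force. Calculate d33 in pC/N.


d33 = 493 / 6 = 82.2 pC/N

82.2


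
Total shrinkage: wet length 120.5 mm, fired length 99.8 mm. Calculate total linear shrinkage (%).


TS = (120.5 - 99.8) / 120.5 * 100 = 17.18%

17.18


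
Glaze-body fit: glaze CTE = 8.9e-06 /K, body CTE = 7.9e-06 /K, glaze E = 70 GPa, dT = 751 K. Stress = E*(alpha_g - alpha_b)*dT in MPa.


Stress = 70*1000*(8.9e-06 - 7.9e-06)*751 = 52.6 MPa

52.6


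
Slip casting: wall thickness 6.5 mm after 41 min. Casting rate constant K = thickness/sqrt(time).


K = 6.5 / sqrt(41) = 6.5 / 6.4031 = 1.015 mm/min^0.5

1.015


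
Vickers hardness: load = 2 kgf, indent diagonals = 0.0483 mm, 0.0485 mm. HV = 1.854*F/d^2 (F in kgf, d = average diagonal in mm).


d_avg = (0.0483+0.0485)/2 = 0.0484 mm
HV = 1.854*2/0.0484^2 = 1583

1583


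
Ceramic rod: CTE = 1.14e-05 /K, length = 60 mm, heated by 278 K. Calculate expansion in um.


dL = 1.14e-05 * 60 * 278 * 1000 = 190.152 um

190.152


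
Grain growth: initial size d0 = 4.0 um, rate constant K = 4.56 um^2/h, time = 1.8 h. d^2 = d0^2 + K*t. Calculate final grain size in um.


d^2 = 4.0^2 + 4.56*1.8 = 24.208
d = sqrt(24.208) = 4.92 um

4.92


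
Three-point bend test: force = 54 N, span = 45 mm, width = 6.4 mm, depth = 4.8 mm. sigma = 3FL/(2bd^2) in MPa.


sigma = 3*54*45/(2*6.4*4.8^2) = 24.7 MPa

24.7


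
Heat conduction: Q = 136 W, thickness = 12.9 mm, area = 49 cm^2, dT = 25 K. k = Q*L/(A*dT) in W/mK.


k = 136*12.9/1000/(49/10000*25) = 14.32 W/mK

14.32


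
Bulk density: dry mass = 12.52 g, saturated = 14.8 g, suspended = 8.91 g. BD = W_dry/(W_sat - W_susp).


BD = 12.52 / (14.8 - 8.91) = 12.52 / 5.89 = 2.126 g/cm^3

2.126


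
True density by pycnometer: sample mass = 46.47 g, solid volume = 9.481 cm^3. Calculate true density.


TD = 46.47 / 9.481 = 4.901 g/cm^3

4.901


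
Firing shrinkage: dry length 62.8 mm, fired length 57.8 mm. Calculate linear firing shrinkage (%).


FS = (62.8 - 57.8) / 62.8 * 100 = 7.96%

7.96


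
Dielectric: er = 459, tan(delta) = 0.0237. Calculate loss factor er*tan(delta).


Loss = 459 * 0.0237 = 10.878

10.878


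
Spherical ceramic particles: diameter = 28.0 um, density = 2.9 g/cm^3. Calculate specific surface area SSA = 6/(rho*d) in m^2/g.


SSA = 6 / (2.9 * 28.0) = 0.074 m^2/g

0.074


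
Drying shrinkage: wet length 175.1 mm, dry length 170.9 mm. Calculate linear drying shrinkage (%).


DS = (175.1 - 170.9) / 175.1 * 100 = 2.4%

2.4


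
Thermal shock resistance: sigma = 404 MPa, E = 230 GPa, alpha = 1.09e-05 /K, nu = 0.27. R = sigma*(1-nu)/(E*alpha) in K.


R = 404*(1-0.27)/(230*1000*1.09e-05) = 118 K

118


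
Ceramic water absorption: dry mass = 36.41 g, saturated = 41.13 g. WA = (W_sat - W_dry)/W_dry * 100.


WA = (41.13 - 36.41) / 36.41 * 100 = 12.96%

12.96


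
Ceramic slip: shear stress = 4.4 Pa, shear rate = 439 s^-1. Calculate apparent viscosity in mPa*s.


eta = tau/gamma * 1000 = 4.4/439 * 1000 = 10.0 mPa*s

10.0


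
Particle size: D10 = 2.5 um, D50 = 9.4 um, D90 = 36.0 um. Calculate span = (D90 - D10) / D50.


Span = (36.0 - 2.5) / 9.4 = 33.5 / 9.4 = 3.564

3.564


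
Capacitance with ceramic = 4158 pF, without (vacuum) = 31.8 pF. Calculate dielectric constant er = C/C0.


er = 4158 / 31.8 = 130.75

130.75


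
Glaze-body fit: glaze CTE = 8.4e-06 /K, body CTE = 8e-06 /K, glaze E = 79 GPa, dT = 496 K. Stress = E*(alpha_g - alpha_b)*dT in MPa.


Stress = 79*1000*(8.4e-06 - 8e-06)*496 = 15.7 MPa

15.7


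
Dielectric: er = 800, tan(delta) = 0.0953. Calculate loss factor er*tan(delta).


Loss = 800 * 0.0953 = 76.24

76.24


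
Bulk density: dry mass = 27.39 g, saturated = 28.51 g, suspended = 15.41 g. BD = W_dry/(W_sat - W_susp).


BD = 27.39 / (28.51 - 15.41) = 27.39 / 13.1 = 2.091 g/cm^3

2.091


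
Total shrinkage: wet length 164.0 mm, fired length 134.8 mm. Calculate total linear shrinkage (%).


TS = (164.0 - 134.8) / 164.0 * 100 = 17.8%

17.8


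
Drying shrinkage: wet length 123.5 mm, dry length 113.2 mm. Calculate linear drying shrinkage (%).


DS = (123.5 - 113.2) / 123.5 * 100 = 8.34%

8.34


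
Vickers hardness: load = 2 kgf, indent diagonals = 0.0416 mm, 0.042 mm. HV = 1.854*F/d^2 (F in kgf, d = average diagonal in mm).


d_avg = (0.0416+0.042)/2 = 0.0418 mm
HV = 1.854*2/0.0418^2 = 2122

2122


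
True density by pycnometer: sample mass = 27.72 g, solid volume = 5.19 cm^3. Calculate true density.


TD = 27.72 / 5.19 = 5.341 g/cm^3

5.341


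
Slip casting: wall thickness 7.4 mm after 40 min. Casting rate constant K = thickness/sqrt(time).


K = 7.4 / sqrt(40) = 7.4 / 6.3246 = 1.17 mm/min^0.5

1.17


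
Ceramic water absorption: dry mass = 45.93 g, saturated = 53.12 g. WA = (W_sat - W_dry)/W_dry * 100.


WA = (53.12 - 45.93) / 45.93 * 100 = 15.65%

15.65


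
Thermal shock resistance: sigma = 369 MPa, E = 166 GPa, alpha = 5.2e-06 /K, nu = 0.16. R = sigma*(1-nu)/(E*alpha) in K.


R = 369*(1-0.16)/(166*1000*5.2e-06) = 359 K

359


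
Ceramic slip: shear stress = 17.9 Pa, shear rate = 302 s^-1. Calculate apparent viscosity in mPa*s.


eta = tau/gamma * 1000 = 17.9/302 * 1000 = 59.3 mPa*s

59.3


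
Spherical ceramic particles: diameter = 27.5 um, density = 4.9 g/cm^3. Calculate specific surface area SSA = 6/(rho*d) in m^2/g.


SSA = 6 / (4.9 * 27.5) = 0.045 m^2/g

0.045


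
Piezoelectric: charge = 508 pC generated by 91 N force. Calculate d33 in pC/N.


d33 = 508 / 91 = 5.6 pC/N

5.6


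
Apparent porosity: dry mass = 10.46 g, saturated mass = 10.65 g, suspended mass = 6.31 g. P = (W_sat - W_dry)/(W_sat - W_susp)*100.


P = (10.65 - 10.46) / (10.65 - 6.31) * 100 = 0.19 / 4.34 * 100 = 4.4%

4.4


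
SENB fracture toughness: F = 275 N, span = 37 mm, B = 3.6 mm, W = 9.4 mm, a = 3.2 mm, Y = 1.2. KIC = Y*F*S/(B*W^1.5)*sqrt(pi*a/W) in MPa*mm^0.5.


KIC = 1.2*275*37/(3.6*9.4^1.5)*sqrt(pi*3.2/9.4) = 121.7

121.7


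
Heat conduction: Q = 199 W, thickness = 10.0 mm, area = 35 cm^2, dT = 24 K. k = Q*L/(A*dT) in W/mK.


k = 199*10.0/1000/(35/10000*24) = 23.69 W/mK

23.69


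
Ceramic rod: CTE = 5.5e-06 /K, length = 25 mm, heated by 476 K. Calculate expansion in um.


dL = 5.5e-06 * 25 * 476 * 1000 = 65.45 um

65.45


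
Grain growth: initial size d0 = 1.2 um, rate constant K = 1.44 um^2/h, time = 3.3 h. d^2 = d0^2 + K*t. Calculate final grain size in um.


d^2 = 1.2^2 + 1.44*3.3 = 6.192
d = sqrt(6.192) = 2.49 um

2.49


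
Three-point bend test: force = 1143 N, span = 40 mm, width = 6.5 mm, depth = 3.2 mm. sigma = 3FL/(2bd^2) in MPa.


sigma = 3*1143*40/(2*6.5*3.2^2) = 1030.3 MPa

1030.3


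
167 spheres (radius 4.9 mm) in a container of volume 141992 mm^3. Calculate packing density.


V_sphere = 4/3*pi*4.9^3 = 492.807 mm^3
Total V = 167*492.807 = 82298.769 mm^3
PD = 82298.769 / 141992 = 0.58

0.58


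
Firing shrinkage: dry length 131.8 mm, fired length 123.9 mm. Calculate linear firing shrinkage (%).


FS = (131.8 - 123.9) / 131.8 * 100 = 5.99%

5.99


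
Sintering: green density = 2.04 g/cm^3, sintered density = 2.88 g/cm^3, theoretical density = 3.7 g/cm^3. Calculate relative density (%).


Relative = 2.88 / 3.7 * 100 = 77.8%

77.8


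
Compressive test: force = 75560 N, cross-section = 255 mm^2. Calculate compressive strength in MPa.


CS = 75560 / 255 = 296.3 MPa

296.3


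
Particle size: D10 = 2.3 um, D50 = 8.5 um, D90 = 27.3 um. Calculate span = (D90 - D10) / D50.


Span = (27.3 - 2.3) / 8.5 = 25.0 / 8.5 = 2.941

2.941


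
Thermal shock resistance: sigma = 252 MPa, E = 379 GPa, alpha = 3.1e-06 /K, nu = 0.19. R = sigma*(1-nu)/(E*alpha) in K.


R = 252*(1-0.19)/(379*1000*3.1e-06) = 174 K

174


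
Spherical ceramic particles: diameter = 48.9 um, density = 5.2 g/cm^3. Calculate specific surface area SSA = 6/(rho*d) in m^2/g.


SSA = 6 / (5.2 * 48.9) = 0.024 m^2/g

0.024


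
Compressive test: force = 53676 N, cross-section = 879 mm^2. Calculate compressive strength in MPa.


CS = 53676 / 879 = 61.1 MPa

61.1


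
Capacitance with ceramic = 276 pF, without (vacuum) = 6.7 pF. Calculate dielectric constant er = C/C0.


er = 276 / 6.7 = 41.19

41.19


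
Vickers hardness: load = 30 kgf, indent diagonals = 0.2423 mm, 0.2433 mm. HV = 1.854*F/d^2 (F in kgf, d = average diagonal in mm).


d_avg = (0.2423+0.2433)/2 = 0.2428 mm
HV = 1.854*30/0.2428^2 = 943

943


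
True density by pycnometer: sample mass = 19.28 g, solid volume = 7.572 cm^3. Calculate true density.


TD = 19.28 / 7.572 = 2.546 g/cm^3

2.546


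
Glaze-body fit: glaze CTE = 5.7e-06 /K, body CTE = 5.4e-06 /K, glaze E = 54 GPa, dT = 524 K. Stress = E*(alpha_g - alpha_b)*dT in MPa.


Stress = 54*1000*(5.7e-06 - 5.4e-06)*524 = 8.5 MPa

8.5


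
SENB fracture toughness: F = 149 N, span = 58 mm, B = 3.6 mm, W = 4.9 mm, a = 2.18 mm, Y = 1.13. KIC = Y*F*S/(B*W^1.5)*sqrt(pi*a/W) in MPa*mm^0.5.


KIC = 1.13*149*58/(3.6*4.9^1.5)*sqrt(pi*2.18/4.9) = 295.67

295.67


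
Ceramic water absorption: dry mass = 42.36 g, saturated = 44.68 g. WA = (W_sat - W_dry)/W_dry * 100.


WA = (44.68 - 42.36) / 42.36 * 100 = 5.48%

5.48


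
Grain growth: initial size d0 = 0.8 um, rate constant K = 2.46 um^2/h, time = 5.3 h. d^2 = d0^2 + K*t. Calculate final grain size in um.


d^2 = 0.8^2 + 2.46*5.3 = 13.678
d = sqrt(13.678) = 3.7 um

3.7


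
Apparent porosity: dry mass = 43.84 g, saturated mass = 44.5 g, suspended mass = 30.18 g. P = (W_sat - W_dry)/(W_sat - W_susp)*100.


P = (44.5 - 43.84) / (44.5 - 30.18) * 100 = 0.66 / 14.32 * 100 = 4.6%

4.6


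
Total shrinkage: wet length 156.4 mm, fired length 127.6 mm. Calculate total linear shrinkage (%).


TS = (156.4 - 127.6) / 156.4 * 100 = 18.41%

18.41


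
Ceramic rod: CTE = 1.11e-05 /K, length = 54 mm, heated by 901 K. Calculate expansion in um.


dL = 1.11e-05 * 54 * 901 * 1000 = 540.059 um

540.059


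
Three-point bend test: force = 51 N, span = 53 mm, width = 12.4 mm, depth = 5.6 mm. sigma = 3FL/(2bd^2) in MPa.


sigma = 3*51*53/(2*12.4*5.6^2) = 10.4 MPa

10.4


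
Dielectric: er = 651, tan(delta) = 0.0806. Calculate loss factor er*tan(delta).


Loss = 651 * 0.0806 = 52.471

52.471


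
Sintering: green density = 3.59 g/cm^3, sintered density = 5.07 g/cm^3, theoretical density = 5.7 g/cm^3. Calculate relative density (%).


Relative = 5.07 / 5.7 * 100 = 88.9%

88.9


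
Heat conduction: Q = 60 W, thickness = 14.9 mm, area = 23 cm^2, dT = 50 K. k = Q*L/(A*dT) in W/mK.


k = 60*14.9/1000/(23/10000*50) = 7.77 W/mK

7.77


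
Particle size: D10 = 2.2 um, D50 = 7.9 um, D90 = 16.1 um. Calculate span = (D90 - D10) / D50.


Span = (16.1 - 2.2) / 7.9 = 13.9 / 7.9 = 1.759

1.759


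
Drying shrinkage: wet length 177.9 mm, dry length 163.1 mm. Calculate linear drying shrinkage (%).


DS = (177.9 - 163.1) / 177.9 * 100 = 8.32%

8.32


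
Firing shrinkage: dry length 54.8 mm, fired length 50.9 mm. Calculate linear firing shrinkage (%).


FS = (54.8 - 50.9) / 54.8 * 100 = 7.12%

7.12


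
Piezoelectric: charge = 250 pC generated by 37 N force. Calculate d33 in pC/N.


d33 = 250 / 37 = 6.8 pC/N

6.8


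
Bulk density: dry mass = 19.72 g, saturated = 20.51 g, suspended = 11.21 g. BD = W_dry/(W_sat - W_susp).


BD = 19.72 / (20.51 - 11.21) = 19.72 / 9.3 = 2.12 g/cm^3

2.12


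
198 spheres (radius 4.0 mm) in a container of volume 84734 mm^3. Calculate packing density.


V_sphere = 4/3*pi*4.0^3 = 268.0826 mm^3
Total V = 198*268.0826 = 53080.3548 mm^3
PD = 53080.3548 / 84734 = 0.626

0.626


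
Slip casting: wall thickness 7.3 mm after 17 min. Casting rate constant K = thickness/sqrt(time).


K = 7.3 / sqrt(17) = 7.3 / 4.1231 = 1.771 mm/min^0.5

1.771


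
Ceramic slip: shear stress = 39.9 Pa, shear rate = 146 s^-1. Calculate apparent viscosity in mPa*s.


eta = tau/gamma * 1000 = 39.9/146 * 1000 = 273.3 mPa*s

273.3


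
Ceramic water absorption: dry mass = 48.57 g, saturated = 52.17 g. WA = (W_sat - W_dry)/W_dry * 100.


WA = (52.17 - 48.57) / 48.57 * 100 = 7.41%

7.41


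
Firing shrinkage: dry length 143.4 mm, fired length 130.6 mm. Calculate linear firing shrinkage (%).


FS = (143.4 - 130.6) / 143.4 * 100 = 8.93%

8.93


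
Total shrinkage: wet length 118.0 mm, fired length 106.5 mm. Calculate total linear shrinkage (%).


TS = (118.0 - 106.5) / 118.0 * 100 = 9.75%

9.75


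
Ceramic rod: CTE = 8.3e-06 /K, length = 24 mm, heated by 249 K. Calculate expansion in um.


dL = 8.3e-06 * 24 * 249 * 1000 = 49.601 um

49.601


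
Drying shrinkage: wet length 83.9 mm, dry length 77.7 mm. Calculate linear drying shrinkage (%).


DS = (83.9 - 77.7) / 83.9 * 100 = 7.39%

7.39


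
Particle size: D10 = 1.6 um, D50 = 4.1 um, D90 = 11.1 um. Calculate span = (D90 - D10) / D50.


Span = (11.1 - 1.6) / 4.1 = 9.5 / 4.1 = 2.317

2.317


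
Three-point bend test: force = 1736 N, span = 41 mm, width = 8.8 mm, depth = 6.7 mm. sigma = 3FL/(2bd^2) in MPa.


sigma = 3*1736*41/(2*8.8*6.7^2) = 270.3 MPa

270.3


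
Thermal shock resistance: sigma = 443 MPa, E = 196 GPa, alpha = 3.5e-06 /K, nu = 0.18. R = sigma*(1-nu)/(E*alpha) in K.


R = 443*(1-0.18)/(196*1000*3.5e-06) = 530 K

530


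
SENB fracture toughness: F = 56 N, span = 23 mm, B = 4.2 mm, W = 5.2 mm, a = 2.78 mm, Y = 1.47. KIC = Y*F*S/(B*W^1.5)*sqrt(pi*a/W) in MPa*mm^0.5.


KIC = 1.47*56*23/(4.2*5.2^1.5)*sqrt(pi*2.78/5.2) = 49.27

49.27


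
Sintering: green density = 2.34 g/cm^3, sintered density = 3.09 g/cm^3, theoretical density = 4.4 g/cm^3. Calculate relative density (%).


Relative = 3.09 / 4.4 * 100 = 70.2%

70.2


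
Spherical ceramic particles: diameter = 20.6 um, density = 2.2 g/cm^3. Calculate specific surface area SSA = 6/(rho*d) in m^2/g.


SSA = 6 / (2.2 * 20.6) = 0.132 m^2/g

0.132


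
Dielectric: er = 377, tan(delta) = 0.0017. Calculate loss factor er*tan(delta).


Loss = 377 * 0.0017 = 0.641

0.641


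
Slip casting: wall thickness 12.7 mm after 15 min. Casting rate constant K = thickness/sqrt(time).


K = 12.7 / sqrt(15) = 12.7 / 3.873 = 3.279 mm/min^0.5

3.279


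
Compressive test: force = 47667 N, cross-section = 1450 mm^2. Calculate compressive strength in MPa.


CS = 47667 / 1450 = 32.9 MPa

32.9


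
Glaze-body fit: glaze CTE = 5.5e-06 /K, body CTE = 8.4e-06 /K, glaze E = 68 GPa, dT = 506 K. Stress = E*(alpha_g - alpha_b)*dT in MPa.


Stress = 68*1000*(5.5e-06 - 8.4e-06)*506 = -99.8 MPa

-99.8


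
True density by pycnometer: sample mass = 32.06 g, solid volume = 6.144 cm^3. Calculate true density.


TD = 32.06 / 6.144 = 5.218 g/cm^3

5.218


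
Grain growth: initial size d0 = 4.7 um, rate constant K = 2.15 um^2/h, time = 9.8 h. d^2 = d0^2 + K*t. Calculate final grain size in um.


d^2 = 4.7^2 + 2.15*9.8 = 43.16
d = sqrt(43.16) = 6.57 um

6.57


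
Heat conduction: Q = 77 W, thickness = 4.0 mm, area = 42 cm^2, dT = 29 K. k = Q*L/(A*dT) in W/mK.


k = 77*4.0/1000/(42/10000*29) = 2.53 W/mK

2.53


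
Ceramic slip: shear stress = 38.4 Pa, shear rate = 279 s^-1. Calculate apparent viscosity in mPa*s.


eta = tau/gamma * 1000 = 38.4/279 * 1000 = 137.6 mPa*s

137.6


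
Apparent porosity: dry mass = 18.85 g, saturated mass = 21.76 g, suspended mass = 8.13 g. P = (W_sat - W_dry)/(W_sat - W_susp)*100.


P = (21.76 - 18.85) / (21.76 - 8.13) * 100 = 2.91 / 13.63 * 100 = 21.3%

21.3


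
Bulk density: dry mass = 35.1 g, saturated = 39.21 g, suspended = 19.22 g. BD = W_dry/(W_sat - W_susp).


BD = 35.1 / (39.21 - 19.22) = 35.1 / 19.99 = 1.756 g/cm^3

1.756


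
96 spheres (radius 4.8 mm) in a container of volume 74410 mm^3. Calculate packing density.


V_sphere = 4/3*pi*4.8^3 = 463.2467 mm^3
Total V = 96*463.2467 = 44471.6832 mm^3
PD = 44471.6832 / 74410 = 0.598

0.598


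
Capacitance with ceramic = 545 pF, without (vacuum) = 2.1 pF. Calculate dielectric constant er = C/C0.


er = 545 / 2.1 = 259.52

259.52


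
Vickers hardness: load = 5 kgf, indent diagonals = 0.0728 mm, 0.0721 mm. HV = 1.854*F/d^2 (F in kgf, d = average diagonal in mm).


d_avg = (0.0728+0.0721)/2 = 0.07245 mm
HV = 1.854*5/0.07245^2 = 1766

1766


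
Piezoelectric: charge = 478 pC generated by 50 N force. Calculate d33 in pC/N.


d33 = 478 / 50 = 9.6 pC/N

9.6


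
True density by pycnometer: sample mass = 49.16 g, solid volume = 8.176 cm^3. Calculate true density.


TD = 49.16 / 8.176 = 6.013 g/cm^3

6.013


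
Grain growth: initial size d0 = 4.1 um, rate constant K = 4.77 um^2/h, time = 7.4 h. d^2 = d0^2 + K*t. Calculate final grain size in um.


d^2 = 4.1^2 + 4.77*7.4 = 52.108
d = sqrt(52.108) = 7.22 um

7.22


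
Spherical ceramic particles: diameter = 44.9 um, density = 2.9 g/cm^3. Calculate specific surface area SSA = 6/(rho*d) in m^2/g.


SSA = 6 / (2.9 * 44.9) = 0.046 m^2/g

0.046


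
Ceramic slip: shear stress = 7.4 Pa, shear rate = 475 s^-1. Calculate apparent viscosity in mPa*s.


eta = tau/gamma * 1000 = 7.4/475 * 1000 = 15.6 mPa*s

15.6


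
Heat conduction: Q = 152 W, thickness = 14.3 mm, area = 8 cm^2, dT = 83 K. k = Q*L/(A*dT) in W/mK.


k = 152*14.3/1000/(8/10000*83) = 32.73 W/mK

32.73


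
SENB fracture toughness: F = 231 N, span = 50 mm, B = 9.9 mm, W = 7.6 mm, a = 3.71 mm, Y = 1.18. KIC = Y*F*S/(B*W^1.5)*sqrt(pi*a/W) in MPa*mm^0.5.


KIC = 1.18*231*50/(9.9*7.6^1.5)*sqrt(pi*3.71/7.6) = 81.37

81.37


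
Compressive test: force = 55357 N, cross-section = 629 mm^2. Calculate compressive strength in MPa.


CS = 55357 / 629 = 88.0 MPa

88.0


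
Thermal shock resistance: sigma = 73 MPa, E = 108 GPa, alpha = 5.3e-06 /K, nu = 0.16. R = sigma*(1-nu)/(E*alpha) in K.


R = 73*(1-0.16)/(108*1000*5.3e-06) = 107 K

107


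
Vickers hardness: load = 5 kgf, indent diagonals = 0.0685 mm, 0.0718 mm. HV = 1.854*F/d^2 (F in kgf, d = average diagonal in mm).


d_avg = (0.0685+0.0718)/2 = 0.07015 mm
HV = 1.854*5/0.07015^2 = 1884

1884


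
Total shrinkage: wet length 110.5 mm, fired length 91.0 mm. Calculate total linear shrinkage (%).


TS = (110.5 - 91.0) / 110.5 * 100 = 17.65%

17.65


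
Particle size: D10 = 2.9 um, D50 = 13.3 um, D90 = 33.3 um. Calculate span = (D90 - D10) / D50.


Span = (33.3 - 2.9) / 13.3 = 30.4 / 13.3 = 2.286

2.286


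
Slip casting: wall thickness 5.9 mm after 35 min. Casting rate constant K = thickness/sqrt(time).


K = 5.9 / sqrt(35) = 5.9 / 5.9161 = 0.997 mm/min^0.5

0.997


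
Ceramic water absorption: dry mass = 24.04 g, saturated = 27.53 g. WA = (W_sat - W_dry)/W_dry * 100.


WA = (27.53 - 24.04) / 24.04 * 100 = 14.52%

14.52


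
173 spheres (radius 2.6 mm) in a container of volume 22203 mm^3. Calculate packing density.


V_sphere = 4/3*pi*2.6^3 = 73.6222 mm^3
Total V = 173*73.6222 = 12736.6406 mm^3
PD = 12736.6406 / 22203 = 0.574

0.574


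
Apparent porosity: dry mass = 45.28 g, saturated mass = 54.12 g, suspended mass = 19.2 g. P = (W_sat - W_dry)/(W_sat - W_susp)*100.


P = (54.12 - 45.28) / (54.12 - 19.2) * 100 = 8.84 / 34.92 * 100 = 25.3%

25.3


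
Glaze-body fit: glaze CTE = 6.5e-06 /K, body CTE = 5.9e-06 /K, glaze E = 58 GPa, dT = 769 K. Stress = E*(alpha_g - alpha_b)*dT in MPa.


Stress = 58*1000*(6.5e-06 - 5.9e-06)*769 = 26.8 MPa

26.8


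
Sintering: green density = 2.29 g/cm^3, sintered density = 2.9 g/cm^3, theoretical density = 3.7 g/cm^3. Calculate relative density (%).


Relative = 2.9 / 3.7 * 100 = 78.4%

78.4


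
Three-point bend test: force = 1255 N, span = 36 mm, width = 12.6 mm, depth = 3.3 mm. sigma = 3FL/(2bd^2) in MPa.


sigma = 3*1255*36/(2*12.6*3.3^2) = 493.9 MPa

493.9


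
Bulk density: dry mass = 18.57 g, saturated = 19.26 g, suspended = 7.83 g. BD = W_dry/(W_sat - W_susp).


BD = 18.57 / (19.26 - 7.83) = 18.57 / 11.43 = 1.625 g/cm^3

1.625


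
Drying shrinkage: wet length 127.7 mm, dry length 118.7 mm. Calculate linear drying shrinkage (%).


DS = (127.7 - 118.7) / 127.7 * 100 = 7.05%

7.05


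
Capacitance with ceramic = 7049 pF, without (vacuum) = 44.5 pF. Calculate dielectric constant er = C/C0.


er = 7049 / 44.5 = 158.4

158.4


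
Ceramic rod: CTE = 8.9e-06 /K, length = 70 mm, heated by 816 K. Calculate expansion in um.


dL = 8.9e-06 * 70 * 816 * 1000 = 508.368 um

508.368


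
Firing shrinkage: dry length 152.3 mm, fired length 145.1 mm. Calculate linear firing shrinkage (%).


FS = (152.3 - 145.1) / 152.3 * 100 = 4.73%

4.73


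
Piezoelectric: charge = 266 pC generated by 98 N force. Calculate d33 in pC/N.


d33 = 266 / 98 = 2.7 pC/N

2.7


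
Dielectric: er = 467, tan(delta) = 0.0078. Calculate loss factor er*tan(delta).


Loss = 467 * 0.0078 = 3.643

3.643


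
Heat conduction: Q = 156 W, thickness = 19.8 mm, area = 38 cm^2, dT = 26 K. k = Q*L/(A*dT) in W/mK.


k = 156*19.8/1000/(38/10000*26) = 31.26 W/mK

31.26


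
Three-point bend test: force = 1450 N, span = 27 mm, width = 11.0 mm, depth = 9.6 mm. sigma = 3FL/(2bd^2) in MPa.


sigma = 3*1450*27/(2*11.0*9.6^2) = 57.9 MPa

57.9


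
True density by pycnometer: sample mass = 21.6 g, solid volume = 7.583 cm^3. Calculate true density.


TD = 21.6 / 7.583 = 2.848 g/cm^3

2.848


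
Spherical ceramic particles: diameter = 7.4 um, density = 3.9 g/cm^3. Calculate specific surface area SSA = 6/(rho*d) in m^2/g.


SSA = 6 / (3.9 * 7.4) = 0.208 m^2/g

0.208


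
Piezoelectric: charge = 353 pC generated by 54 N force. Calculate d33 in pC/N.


d33 = 353 / 54 = 6.5 pC/N

6.5


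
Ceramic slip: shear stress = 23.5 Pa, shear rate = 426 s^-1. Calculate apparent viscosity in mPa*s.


eta = tau/gamma * 1000 = 23.5/426 * 1000 = 55.2 mPa*s

55.2


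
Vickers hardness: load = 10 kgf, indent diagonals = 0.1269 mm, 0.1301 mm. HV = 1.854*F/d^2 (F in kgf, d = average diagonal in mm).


d_avg = (0.1269+0.1301)/2 = 0.1285 mm
HV = 1.854*10/0.1285^2 = 1123

1123


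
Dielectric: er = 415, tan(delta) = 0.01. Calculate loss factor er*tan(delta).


Loss = 415 * 0.01 = 4.15

4.15


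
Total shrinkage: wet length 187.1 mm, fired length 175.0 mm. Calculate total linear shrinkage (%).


TS = (187.1 - 175.0) / 187.1 * 100 = 6.47%

6.47


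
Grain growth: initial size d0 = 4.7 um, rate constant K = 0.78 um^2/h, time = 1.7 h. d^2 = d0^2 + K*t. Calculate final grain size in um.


d^2 = 4.7^2 + 0.78*1.7 = 23.416
d = sqrt(23.416) = 4.84 um

4.84


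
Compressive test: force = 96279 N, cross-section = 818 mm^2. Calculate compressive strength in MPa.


CS = 96279 / 818 = 117.7 MPa

117.7


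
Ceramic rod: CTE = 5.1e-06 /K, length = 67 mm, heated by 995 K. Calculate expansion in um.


dL = 5.1e-06 * 67 * 995 * 1000 = 339.992 um

339.992


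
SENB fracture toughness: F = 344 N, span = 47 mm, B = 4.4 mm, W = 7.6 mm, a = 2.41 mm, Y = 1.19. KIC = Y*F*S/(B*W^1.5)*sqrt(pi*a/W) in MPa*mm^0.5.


KIC = 1.19*344*47/(4.4*7.6^1.5)*sqrt(pi*2.41/7.6) = 208.31

208.31


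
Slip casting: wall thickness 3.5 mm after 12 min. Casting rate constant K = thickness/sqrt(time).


K = 3.5 / sqrt(12) = 3.5 / 3.4641 = 1.01 mm/min^0.5

1.01


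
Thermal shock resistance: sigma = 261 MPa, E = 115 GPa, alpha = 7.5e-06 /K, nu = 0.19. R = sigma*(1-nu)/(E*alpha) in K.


R = 261*(1-0.19)/(115*1000*7.5e-06) = 245 K

245


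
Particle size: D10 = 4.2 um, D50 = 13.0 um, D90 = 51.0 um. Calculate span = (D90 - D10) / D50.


Span = (51.0 - 4.2) / 13.0 = 46.8 / 13.0 = 3.6

3.6


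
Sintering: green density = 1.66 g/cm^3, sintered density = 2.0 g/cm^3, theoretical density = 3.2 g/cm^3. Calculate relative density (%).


Relative = 2.0 / 3.2 * 100 = 62.5%

62.5


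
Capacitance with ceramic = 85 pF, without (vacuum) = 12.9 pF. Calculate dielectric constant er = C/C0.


er = 85 / 12.9 = 6.59

6.59


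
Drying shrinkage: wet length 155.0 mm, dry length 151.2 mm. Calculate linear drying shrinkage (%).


DS = (155.0 - 151.2) / 155.0 * 100 = 2.45%

2.45


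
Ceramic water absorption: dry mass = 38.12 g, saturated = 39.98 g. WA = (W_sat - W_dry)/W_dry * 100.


WA = (39.98 - 38.12) / 38.12 * 100 = 4.88%

4.88


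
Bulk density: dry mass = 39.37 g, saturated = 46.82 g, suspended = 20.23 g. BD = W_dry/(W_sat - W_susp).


BD = 39.37 / (46.82 - 20.23) = 39.37 / 26.59 = 1.481 g/cm^3

1.481


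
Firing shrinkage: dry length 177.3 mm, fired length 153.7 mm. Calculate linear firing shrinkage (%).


FS = (177.3 - 153.7) / 177.3 * 100 = 13.31%

13.31


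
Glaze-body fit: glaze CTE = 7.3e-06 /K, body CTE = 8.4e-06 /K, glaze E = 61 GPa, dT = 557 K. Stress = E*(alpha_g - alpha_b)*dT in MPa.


Stress = 61*1000*(7.3e-06 - 8.4e-06)*557 = -37.4 MPa

-37.4


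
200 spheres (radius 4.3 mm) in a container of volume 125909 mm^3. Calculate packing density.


V_sphere = 4/3*pi*4.3^3 = 333.0381 mm^3
Total V = 200*333.0381 = 66607.62 mm^3
PD = 66607.62 / 125909 = 0.529

0.529
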